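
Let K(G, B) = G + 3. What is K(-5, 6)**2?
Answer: 4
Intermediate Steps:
K(G, B) = 3 + G
K(-5, 6)**2 = (3 - 5)**2 = (-2)**2 = 4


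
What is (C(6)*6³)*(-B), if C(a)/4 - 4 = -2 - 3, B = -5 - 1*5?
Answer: -8640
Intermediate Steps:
B = -10 (B = -5 - 5 = -10)
C(a) = -4 (C(a) = 16 + 4*(-2 - 3) = 16 + 4*(-5) = 16 - 20 = -4)
(C(6)*6³)*(-B) = (-4*6³)*(-1*(-10)) = -4*216*10 = -864*10 = -8640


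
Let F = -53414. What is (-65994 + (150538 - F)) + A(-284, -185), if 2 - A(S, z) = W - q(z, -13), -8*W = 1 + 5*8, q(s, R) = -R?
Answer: 1103825/8 ≈ 1.3798e+5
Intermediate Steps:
W = -41/8 (W = -(1 + 5*8)/8 = -(1 + 40)/8 = -1/8*41 = -41/8 ≈ -5.1250)
A(S, z) = 161/8 (A(S, z) = 2 - (-41/8 - (-1)*(-13)) = 2 - (-41/8 - 1*13) = 2 - (-41/8 - 13) = 2 - 1*(-145/8) = 2 + 145/8 = 161/8)
(-65994 + (150538 - F)) + A(-284, -185) = (-65994 + (150538 - 1*(-53414))) + 161/8 = (-65994 + (150538 + 53414)) + 161/8 = (-65994 + 203952) + 161/8 = 137958 + 161/8 = 1103825/8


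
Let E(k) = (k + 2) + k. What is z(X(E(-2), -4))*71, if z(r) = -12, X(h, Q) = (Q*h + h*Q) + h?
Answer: -852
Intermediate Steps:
E(k) = 2 + 2*k (E(k) = (2 + k) + k = 2 + 2*k)
X(h, Q) = h + 2*Q*h (X(h, Q) = (Q*h + Q*h) + h = 2*Q*h + h = h + 2*Q*h)
z(X(E(-2), -4))*71 = -12*71 = -852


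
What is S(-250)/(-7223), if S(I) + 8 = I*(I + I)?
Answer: -4032/233 ≈ -17.305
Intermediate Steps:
S(I) = -8 + 2*I**2 (S(I) = -8 + I*(I + I) = -8 + I*(2*I) = -8 + 2*I**2)
S(-250)/(-7223) = (-8 + 2*(-250)**2)/(-7223) = (-8 + 2*62500)*(-1/7223) = (-8 + 125000)*(-1/7223) = 124992*(-1/7223) = -4032/233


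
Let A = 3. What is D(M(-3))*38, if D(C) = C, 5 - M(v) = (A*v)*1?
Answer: 532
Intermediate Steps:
M(v) = 5 - 3*v
D(M(-3))*38 = (5 - 3*(-3))*38 = (5 + 9)*38 = 14*38 = 532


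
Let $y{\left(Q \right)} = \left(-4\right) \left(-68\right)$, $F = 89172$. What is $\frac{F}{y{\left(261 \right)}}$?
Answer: $\frac{22293}{68} \approx 327.84$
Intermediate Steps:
$y{\left(Q \right)} = 272$
$\frac{F}{y{\left(261 \right)}} = \frac{89172}{272} = 89172 \cdot \frac{1}{272} = \frac{22293}{68}$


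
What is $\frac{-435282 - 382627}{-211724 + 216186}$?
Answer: $- \frac{817909}{4462} \approx -183.31$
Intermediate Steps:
$\frac{-435282 - 382627}{-211724 + 216186} = \frac{-435282 - 382627}{4462} = \left(-817909\right) \frac{1}{4462} = - \frac{817909}{4462}$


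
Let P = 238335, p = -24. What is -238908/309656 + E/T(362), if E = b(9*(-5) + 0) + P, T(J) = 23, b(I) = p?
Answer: 18447234033/1780522 ≈ 10361.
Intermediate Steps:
b(I) = -24
E = 238311 (E = -24 + 238335 = 238311)
-238908/309656 + E/T(362) = -238908/309656 + 238311/23 = -238908*1/309656 + 238311*(1/23) = -59727/77414 + 238311/23 = 18447234033/1780522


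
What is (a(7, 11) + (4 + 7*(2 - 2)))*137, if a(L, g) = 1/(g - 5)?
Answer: 3425/6 ≈ 570.83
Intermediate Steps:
a(L, g) = 1/(-5 + g)
(a(7, 11) + (4 + 7*(2 - 2)))*137 = (1/(-5 + 11) + (4 + 7*(2 - 2)))*137 = (1/6 + (4 + 7*0))*137 = (⅙ + (4 + 0))*137 = (⅙ + 4)*137 = (25/6)*137 = 3425/6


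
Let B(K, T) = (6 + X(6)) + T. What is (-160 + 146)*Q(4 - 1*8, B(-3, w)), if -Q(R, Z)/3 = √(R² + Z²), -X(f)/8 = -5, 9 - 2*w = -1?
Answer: 42*√2617 ≈ 2148.6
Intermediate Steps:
w = 5 (w = 9/2 - ½*(-1) = 9/2 + ½ = 5)
X(f) = 40 (X(f) = -8*(-5) = 40)
B(K, T) = 46 + T (B(K, T) = (6 + 40) + T = 46 + T)
Q(R, Z) = -3*√(R² + Z²)
(-160 + 146)*Q(4 - 1*8, B(-3, w)) = (-160 + 146)*(-3*√((4 - 1*8)² + (46 + 5)²)) = -(-42)*√((4 - 8)² + 51²) = -(-42)*√((-4)² + 2601) = -(-42)*√(16 + 2601) = -(-42)*√2617 = 42*√2617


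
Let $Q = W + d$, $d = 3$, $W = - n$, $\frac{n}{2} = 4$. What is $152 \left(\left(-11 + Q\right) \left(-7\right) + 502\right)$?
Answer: $93328$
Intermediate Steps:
$n = 8$ ($n = 2 \cdot 4 = 8$)
$W = -8$ ($W = \left(-1\right) 8 = -8$)
$Q = -5$ ($Q = -8 + 3 = -5$)
$152 \left(\left(-11 + Q\right) \left(-7\right) + 502\right) = 152 \left(\left(-11 - 5\right) \left(-7\right) + 502\right) = 152 \left(\left(-16\right) \left(-7\right) + 502\right) = 152 \left(112 + 502\right) = 152 \cdot 614 = 93328$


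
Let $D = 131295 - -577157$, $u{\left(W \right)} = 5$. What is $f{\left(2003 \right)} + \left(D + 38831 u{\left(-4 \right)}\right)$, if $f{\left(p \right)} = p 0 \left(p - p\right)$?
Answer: $902607$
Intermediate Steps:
$D = 708452$ ($D = 131295 + 577157 = 708452$)
$f{\left(p \right)} = 0$ ($f{\left(p \right)} = 0 \cdot 0 = 0$)
$f{\left(2003 \right)} + \left(D + 38831 u{\left(-4 \right)}\right) = 0 + \left(708452 + 38831 \cdot 5\right) = 0 + \left(708452 + 194155\right) = 0 + 902607 = 902607$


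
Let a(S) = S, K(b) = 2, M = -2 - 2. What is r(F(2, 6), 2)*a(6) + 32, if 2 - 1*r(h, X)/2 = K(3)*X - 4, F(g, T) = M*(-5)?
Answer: 56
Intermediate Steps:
M = -4
F(g, T) = 20 (F(g, T) = -4*(-5) = 20)
r(h, X) = 12 - 4*X (r(h, X) = 4 - 2*(2*X - 4) = 4 - 2*(-4 + 2*X) = 4 + (8 - 4*X) = 12 - 4*X)
r(F(2, 6), 2)*a(6) + 32 = (12 - 4*2)*6 + 32 = (12 - 8)*6 + 32 = 4*6 + 32 = 24 + 32 = 56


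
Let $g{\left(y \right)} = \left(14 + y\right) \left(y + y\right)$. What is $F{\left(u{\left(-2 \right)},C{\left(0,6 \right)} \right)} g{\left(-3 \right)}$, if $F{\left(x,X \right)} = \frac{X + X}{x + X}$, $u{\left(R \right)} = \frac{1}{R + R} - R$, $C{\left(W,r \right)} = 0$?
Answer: $0$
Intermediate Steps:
$g{\left(y \right)} = 2 y \left(14 + y\right)$ ($g{\left(y \right)} = \left(14 + y\right) 2 y = 2 y \left(14 + y\right)$)
$u{\left(R \right)} = \frac{1}{2 R} - R$
$F{\left(x,X \right)} = \frac{2 X}{X + x}$
$F{\left(u{\left(-2 \right)},C{\left(0,6 \right)} \right)} g{\left(-3 \right)} = 2 \cdot 0 \frac{1}{0 + \left(\frac{1}{2 \left(-2\right)} - -2\right)} 2 \left(-3\right) \left(14 - 3\right) = 2 \cdot 0 \frac{1}{0 + \left(\frac{1}{2} \left(- \frac{1}{2}\right) + 2\right)} 2 \left(-3\right) 11 = 2 \cdot 0 \frac{1}{0 + \left(- \frac{1}{4} + 2\right)} \left(-66\right) = 2 \cdot 0 \frac{1}{0 + \frac{7}{4}} \left(-66\right) = 2 \cdot 0 \frac{1}{\frac{7}{4}} \left(-66\right) = 2 \cdot 0 \cdot \frac{4}{7} \left(-66\right) = 0 \left(-66\right) = 0$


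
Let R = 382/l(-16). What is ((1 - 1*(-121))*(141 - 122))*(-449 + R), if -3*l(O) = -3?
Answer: -155306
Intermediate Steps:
l(O) = 1 (l(O) = -1/3*(-3) = 1)
R = 382 (R = 382/1 = 382*1 = 382)
((1 - 1*(-121))*(141 - 122))*(-449 + R) = ((1 - 1*(-121))*(141 - 122))*(-449 + 382) = ((1 + 121)*19)*(-67) = (122*19)*(-67) = 2318*(-67) = -155306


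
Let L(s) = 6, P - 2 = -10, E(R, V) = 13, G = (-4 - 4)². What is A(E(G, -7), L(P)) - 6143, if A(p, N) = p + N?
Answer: -6124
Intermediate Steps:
G = 64 (G = (-8)² = 64)
P = -8 (P = 2 - 10 = -8)
A(p, N) = N + p
A(E(G, -7), L(P)) - 6143 = (6 + 13) - 6143 = 19 - 6143 = -6124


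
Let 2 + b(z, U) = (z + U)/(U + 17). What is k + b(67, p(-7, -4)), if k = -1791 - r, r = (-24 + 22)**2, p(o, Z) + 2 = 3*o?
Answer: -5413/3 ≈ -1804.3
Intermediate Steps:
p(o, Z) = -2 + 3*o
r = 4 (r = (-2)**2 = 4)
b(z, U) = -2 + (U + z)/(17 + U) (b(z, U) = -2 + (z + U)/(U + 17) = -2 + (U + z)/(17 + U))
k = -1795 (k = -1791 - 1*4 = -1791 - 4 = -1795)
k + b(67, p(-7, -4)) = -1795 + (-34 + 67 - (-2 + 3*(-7)))/(17 + (-2 + 3*(-7))) = -1795 + (-34 + 67 - (-2 - 21))/(17 + (-2 - 21)) = -1795 + (-34 + 67 - 1*(-23))/(17 - 23) = -1795 + (-34 + 67 + 23)/(-6) = -1795 - 1/6*56 = -1795 - 28/3 = -5413/3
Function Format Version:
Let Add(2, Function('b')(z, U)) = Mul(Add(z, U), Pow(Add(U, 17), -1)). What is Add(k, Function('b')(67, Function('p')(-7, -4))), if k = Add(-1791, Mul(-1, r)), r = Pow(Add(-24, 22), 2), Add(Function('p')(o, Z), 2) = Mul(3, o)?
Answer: Rational(-5413, 3) ≈ -1804.3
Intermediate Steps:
Function('p')(o, Z) = Add(-2, Mul(3, o))
r = 4 (r = Pow(-2, 2) = 4)
Function('b')(z, U) = Add(-2, Mul(Pow(Add(17, U), -1), Add(U, z))) (Function('b')(z, U) = Add(-2, Mul(Add(z, U), Pow(Add(U, 17), -1))) = Add(-2, Mul(Add(U, z), Pow(Add(17, U), -1))) = Add(-2, Mul(Pow(Add(17, U), -1), Add(U, z))))
k = -1795 (k = Add(-1791, Mul(-1, 4)) = Add(-1791, -4) = -1795)
Add(k, Function('b')(67, Function('p')(-7, -4))) = Add(-1795, Mul(Pow(Add(17, Add(-2, Mul(3, -7))), -1), Add(-34, 67, Mul(-1, Add(-2, Mul(3, -7)))))) = Add(-1795, Mul(Pow(Add(17, Add(-2, -21)), -1), Add(-34, 67, Mul(-1, Add(-2, -21))))) = Add(-1795, Mul(Pow(Add(17, -23), -1), Add(-34, 67, Mul(-1, -23)))) = Add(-1795, Mul(Pow(-6, -1), Add(-34, 67, 23))) = Add(-1795, Mul(Rational(-1, 6), 56)) = Add(-1795, Rational(-28, 3)) = Rational(-5413, 3)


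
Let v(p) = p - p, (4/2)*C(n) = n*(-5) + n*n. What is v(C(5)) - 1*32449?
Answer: -32449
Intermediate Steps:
C(n) = n**2/2 - 5*n/2 (C(n) = (n*(-5) + n*n)/2 = (-5*n + n**2)/2 = (n**2 - 5*n)/2 = n**2/2 - 5*n/2)
v(p) = 0
v(C(5)) - 1*32449 = 0 - 1*32449 = 0 - 32449 = -32449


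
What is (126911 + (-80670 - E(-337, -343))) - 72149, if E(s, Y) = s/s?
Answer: -25909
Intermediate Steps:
E(s, Y) = 1
(126911 + (-80670 - E(-337, -343))) - 72149 = (126911 + (-80670 - 1*1)) - 72149 = (126911 + (-80670 - 1)) - 72149 = (126911 - 80671) - 72149 = 46240 - 72149 = -25909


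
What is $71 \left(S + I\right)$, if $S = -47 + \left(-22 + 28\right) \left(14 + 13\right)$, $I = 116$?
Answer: $16401$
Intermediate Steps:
$S = 115$ ($S = -47 + 6 \cdot 27 = -47 + 162 = 115$)
$71 \left(S + I\right) = 71 \left(115 + 116\right) = 71 \cdot 231 = 16401$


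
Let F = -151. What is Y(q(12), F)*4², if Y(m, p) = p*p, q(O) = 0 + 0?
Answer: 364816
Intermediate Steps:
q(O) = 0
Y(m, p) = p²
Y(q(12), F)*4² = (-151)²*4² = 22801*16 = 364816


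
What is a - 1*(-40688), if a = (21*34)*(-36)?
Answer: 14984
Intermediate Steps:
a = -25704 (a = 714*(-36) = -25704)
a - 1*(-40688) = -25704 - 1*(-40688) = -25704 + 40688 = 14984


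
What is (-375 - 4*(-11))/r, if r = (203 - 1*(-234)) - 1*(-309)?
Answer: -331/746 ≈ -0.44370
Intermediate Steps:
r = 746 (r = (203 + 234) + 309 = 437 + 309 = 746)
(-375 - 4*(-11))/r = (-375 - 4*(-11))/746 = (-375 - 1*(-44))*(1/746) = (-375 + 44)*(1/746) = -331*1/746 = -331/746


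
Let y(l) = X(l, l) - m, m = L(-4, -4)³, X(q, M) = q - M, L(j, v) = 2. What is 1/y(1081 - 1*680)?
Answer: -⅛ ≈ -0.12500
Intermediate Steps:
m = 8 (m = 2³ = 8)
y(l) = -8 (y(l) = (l - l) - 1*8 = 0 - 8 = -8)
1/y(1081 - 1*680) = 1/(-8) = -⅛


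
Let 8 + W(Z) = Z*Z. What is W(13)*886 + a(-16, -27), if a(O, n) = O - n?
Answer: 142657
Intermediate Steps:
W(Z) = -8 + Z² (W(Z) = -8 + Z*Z = -8 + Z²)
W(13)*886 + a(-16, -27) = (-8 + 13²)*886 + (-16 - 1*(-27)) = (-8 + 169)*886 + (-16 + 27) = 161*886 + 11 = 142646 + 11 = 142657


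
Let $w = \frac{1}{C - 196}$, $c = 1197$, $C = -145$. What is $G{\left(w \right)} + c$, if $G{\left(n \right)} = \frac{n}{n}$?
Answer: $1198$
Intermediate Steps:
$w = - \frac{1}{341}$ ($w = \frac{1}{-145 - 196} = \frac{1}{-341} = - \frac{1}{341} \approx -0.0029326$)
$G{\left(n \right)} = 1$
$G{\left(w \right)} + c = 1 + 1197 = 1198$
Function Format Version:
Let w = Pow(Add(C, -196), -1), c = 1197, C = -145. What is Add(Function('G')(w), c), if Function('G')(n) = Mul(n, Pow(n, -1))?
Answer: 1198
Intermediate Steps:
w = Rational(-1, 341) (w = Pow(Add(-145, -196), -1) = Pow(-341, -1) = Rational(-1, 341) ≈ -0.0029326)
Function('G')(n) = 1
Add(Function('G')(w), c) = Add(1, 1197) = 1198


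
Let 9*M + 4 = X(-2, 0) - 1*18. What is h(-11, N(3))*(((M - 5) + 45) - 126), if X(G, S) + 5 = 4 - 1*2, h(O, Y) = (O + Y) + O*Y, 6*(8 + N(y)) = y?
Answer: -51136/9 ≈ -5681.8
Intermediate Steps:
N(y) = -8 + y/6
h(O, Y) = O + Y + O*Y
X(G, S) = -3 (X(G, S) = -5 + (4 - 1*2) = -5 + (4 - 2) = -5 + 2 = -3)
M = -25/9 (M = -4/9 + (-3 - 1*18)/9 = -4/9 + (-3 - 18)/9 = -4/9 + (⅑)*(-21) = -4/9 - 7/3 = -25/9 ≈ -2.7778)
h(-11, N(3))*(((M - 5) + 45) - 126) = (-11 + (-8 + (⅙)*3) - 11*(-8 + (⅙)*3))*(((-25/9 - 5) + 45) - 126) = (-11 + (-8 + ½) - 11*(-8 + ½))*((-70/9 + 45) - 126) = (-11 - 15/2 - 11*(-15/2))*(335/9 - 126) = (-11 - 15/2 + 165/2)*(-799/9) = 64*(-799/9) = -51136/9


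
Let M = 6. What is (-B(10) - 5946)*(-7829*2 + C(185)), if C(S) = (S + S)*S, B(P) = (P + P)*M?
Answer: -320236272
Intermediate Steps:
B(P) = 12*P (B(P) = (P + P)*6 = (2*P)*6 = 12*P)
C(S) = 2*S² (C(S) = (2*S)*S = 2*S²)
(-B(10) - 5946)*(-7829*2 + C(185)) = (-12*10 - 5946)*(-7829*2 + 2*185²) = (-1*120 - 5946)*(-15658 + 2*34225) = (-120 - 5946)*(-15658 + 68450) = -6066*52792 = -320236272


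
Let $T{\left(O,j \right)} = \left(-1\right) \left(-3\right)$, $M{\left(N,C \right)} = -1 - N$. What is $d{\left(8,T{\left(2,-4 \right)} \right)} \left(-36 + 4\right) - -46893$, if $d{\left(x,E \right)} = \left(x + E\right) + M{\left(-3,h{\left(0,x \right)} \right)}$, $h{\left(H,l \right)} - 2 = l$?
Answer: $46477$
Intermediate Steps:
$h{\left(H,l \right)} = 2 + l$
$T{\left(O,j \right)} = 3$
$d{\left(x,E \right)} = 2 + E + x$ ($d{\left(x,E \right)} = \left(x + E\right) - -2 = \left(E + x\right) + \left(-1 + 3\right) = \left(E + x\right) + 2 = 2 + E + x$)
$d{\left(8,T{\left(2,-4 \right)} \right)} \left(-36 + 4\right) - -46893 = \left(2 + 3 + 8\right) \left(-36 + 4\right) - -46893 = 13 \left(-32\right) + 46893 = -416 + 46893 = 46477$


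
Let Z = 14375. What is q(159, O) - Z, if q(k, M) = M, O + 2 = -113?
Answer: -14490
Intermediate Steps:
O = -115 (O = -2 - 113 = -115)
q(159, O) - Z = -115 - 1*14375 = -115 - 14375 = -14490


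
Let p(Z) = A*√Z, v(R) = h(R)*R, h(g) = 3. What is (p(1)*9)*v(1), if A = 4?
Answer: 108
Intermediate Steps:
v(R) = 3*R
p(Z) = 4*√Z
(p(1)*9)*v(1) = ((4*√1)*9)*(3*1) = ((4*1)*9)*3 = (4*9)*3 = 36*3 = 108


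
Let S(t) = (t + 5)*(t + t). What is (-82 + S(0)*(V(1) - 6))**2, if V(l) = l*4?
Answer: 6724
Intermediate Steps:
V(l) = 4*l
S(t) = 2*t*(5 + t) (S(t) = (5 + t)*(2*t) = 2*t*(5 + t))
(-82 + S(0)*(V(1) - 6))**2 = (-82 + (2*0*(5 + 0))*(4*1 - 6))**2 = (-82 + (2*0*5)*(4 - 6))**2 = (-82 + 0*(-2))**2 = (-82 + 0)**2 = (-82)**2 = 6724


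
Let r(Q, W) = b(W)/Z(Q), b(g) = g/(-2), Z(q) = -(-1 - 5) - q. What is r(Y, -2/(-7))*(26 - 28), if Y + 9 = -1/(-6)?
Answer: 12/623 ≈ 0.019262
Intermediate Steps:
Z(q) = 6 - q (Z(q) = -1*(-6) - q = 6 - q)
b(g) = -g/2 (b(g) = g*(-½) = -g/2)
Y = -53/6 (Y = -9 - 1/(-6) = -9 - 1*(-⅙) = -9 + ⅙ = -53/6 ≈ -8.8333)
r(Q, W) = -W/(2*(6 - Q)) (r(Q, W) = (-W/2)/(6 - Q) = -W/(2*(6 - Q)))
r(Y, -2/(-7))*(26 - 28) = ((-2/(-7))/(2*(-6 - 53/6)))*(26 - 28) = ((-2*(-⅐))/(2*(-89/6)))*(-2) = ((½)*(2/7)*(-6/89))*(-2) = -6/623*(-2) = 12/623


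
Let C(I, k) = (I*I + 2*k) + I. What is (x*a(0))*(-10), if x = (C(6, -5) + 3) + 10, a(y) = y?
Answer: 0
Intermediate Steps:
C(I, k) = I + I² + 2*k (C(I, k) = (I² + 2*k) + I = I + I² + 2*k)
x = 45 (x = ((6 + 6² + 2*(-5)) + 3) + 10 = ((6 + 36 - 10) + 3) + 10 = (32 + 3) + 10 = 35 + 10 = 45)
(x*a(0))*(-10) = (45*0)*(-10) = 0*(-10) = 0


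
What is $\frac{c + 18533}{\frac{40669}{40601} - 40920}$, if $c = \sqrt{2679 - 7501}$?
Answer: $- \frac{752458333}{1661352251} - \frac{40601 i \sqrt{4822}}{1661352251} \approx -0.45292 - 0.001697 i$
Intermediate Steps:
$c = i \sqrt{4822}$ ($c = \sqrt{-4822} = i \sqrt{4822} \approx 69.441 i$)
$\frac{c + 18533}{\frac{40669}{40601} - 40920} = \frac{i \sqrt{4822} + 18533}{\frac{40669}{40601} - 40920} = \frac{18533 + i \sqrt{4822}}{40669 \cdot \frac{1}{40601} - 40920} = \frac{18533 + i \sqrt{4822}}{\frac{40669}{40601} - 40920} = \frac{18533 + i \sqrt{4822}}{- \frac{1661352251}{40601}} = \left(18533 + i \sqrt{4822}\right) \left(- \frac{40601}{1661352251}\right) = - \frac{752458333}{1661352251} - \frac{40601 i \sqrt{4822}}{1661352251}$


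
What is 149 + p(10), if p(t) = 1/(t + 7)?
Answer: 2534/17 ≈ 149.06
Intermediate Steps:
p(t) = 1/(7 + t)
149 + p(10) = 149 + 1/(7 + 10) = 149 + 1/17 = 2534/17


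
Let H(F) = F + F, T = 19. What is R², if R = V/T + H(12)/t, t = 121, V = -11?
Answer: 765625/5285401 ≈ 0.14486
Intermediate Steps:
H(F) = 2*F
R = -875/2299 (R = -11/19 + (2*12)/121 = -11*1/19 + 24*(1/121) = -11/19 + 24/121 = -875/2299 ≈ -0.38060)
R² = (-875/2299)² = 765625/5285401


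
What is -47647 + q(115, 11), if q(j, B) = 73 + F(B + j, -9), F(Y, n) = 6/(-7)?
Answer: -333024/7 ≈ -47575.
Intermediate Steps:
F(Y, n) = -6/7 (F(Y, n) = 6*(-⅐) = -6/7)
q(j, B) = 505/7 (q(j, B) = 73 - 6/7 = 505/7)
-47647 + q(115, 11) = -47647 + 505/7 = -333024/7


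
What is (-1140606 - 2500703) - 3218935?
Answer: -6860244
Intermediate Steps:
(-1140606 - 2500703) - 3218935 = -3641309 - 3218935 = -6860244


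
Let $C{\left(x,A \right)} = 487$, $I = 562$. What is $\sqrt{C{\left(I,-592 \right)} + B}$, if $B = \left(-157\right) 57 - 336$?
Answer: $i \sqrt{8798} \approx 93.798 i$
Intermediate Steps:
$B = -9285$ ($B = -8949 - 336 = -9285$)
$\sqrt{C{\left(I,-592 \right)} + B} = \sqrt{487 - 9285} = \sqrt{-8798} = i \sqrt{8798}$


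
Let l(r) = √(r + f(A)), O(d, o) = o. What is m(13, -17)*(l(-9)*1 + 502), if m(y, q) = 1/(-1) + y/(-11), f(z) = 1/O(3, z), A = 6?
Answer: -12048/11 - 4*I*√318/11 ≈ -1095.3 - 6.4846*I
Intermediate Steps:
f(z) = 1/z
m(y, q) = -1 - y/11 (m(y, q) = 1*(-1) + y*(-1/11) = -1 - y/11)
l(r) = √(⅙ + r) (l(r) = √(r + 1/6) = √(r + ⅙) = √(⅙ + r))
m(13, -17)*(l(-9)*1 + 502) = (-1 - 1/11*13)*((√(6 + 36*(-9))/6)*1 + 502) = (-1 - 13/11)*((√(6 - 324)/6)*1 + 502) = -24*((√(-318)/6)*1 + 502)/11 = -24*(((I*√318)/6)*1 + 502)/11 = -24*((I*√318/6)*1 + 502)/11 = -24*(I*√318/6 + 502)/11 = -24*(502 + I*√318/6)/11 = -12048/11 - 4*I*√318/11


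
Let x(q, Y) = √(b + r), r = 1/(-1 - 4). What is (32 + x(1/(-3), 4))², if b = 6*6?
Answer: (160 + √895)²/25 ≈ 1442.7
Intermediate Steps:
b = 36
r = -⅕ (r = 1/(-5) = -⅕ ≈ -0.20000)
x(q, Y) = √895/5 (x(q, Y) = √(36 - ⅕) = √(179/5) = √895/5)
(32 + x(1/(-3), 4))² = (32 + √895/5)²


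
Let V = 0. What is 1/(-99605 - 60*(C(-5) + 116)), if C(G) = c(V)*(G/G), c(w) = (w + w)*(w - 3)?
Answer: -1/106565 ≈ -9.3839e-6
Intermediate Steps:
c(w) = 2*w*(-3 + w) (c(w) = (2*w)*(-3 + w) = 2*w*(-3 + w))
C(G) = 0 (C(G) = (2*0*(-3 + 0))*(G/G) = (2*0*(-3))*1 = 0*1 = 0)
1/(-99605 - 60*(C(-5) + 116)) = 1/(-99605 - 60*(0 + 116)) = 1/(-99605 - 60*116) = 1/(-99605 - 6960) = 1/(-106565) = -1/106565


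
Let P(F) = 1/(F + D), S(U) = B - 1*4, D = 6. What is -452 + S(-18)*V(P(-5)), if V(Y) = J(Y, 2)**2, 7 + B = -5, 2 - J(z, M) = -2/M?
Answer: -596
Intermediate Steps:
J(z, M) = 2 + 2/M (J(z, M) = 2 - (-2)/M = 2 + 2/M)
B = -12 (B = -7 - 5 = -12)
S(U) = -16 (S(U) = -12 - 1*4 = -12 - 4 = -16)
P(F) = 1/(6 + F) (P(F) = 1/(F + 6) = 1/(6 + F))
V(Y) = 9 (V(Y) = (2 + 2/2)**2 = (2 + 2*(1/2))**2 = (2 + 1)**2 = 3**2 = 9)
-452 + S(-18)*V(P(-5)) = -452 - 16*9 = -452 - 144 = -596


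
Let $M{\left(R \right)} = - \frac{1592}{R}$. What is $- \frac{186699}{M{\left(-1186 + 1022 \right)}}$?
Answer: $- \frac{7654659}{398} \approx -19233.0$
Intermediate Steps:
$- \frac{186699}{M{\left(-1186 + 1022 \right)}} = - \frac{186699}{\left(-1592\right) \frac{1}{-1186 + 1022}} = - \frac{186699}{\left(-1592\right) \frac{1}{-164}} = - \frac{186699}{\left(-1592\right) \left(- \frac{1}{164}\right)} = - \frac{186699}{\frac{398}{41}} = \left(-186699\right) \frac{41}{398} = - \frac{7654659}{398}$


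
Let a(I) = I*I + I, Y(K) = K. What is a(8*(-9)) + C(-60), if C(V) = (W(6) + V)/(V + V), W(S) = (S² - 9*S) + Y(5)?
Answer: 613513/120 ≈ 5112.6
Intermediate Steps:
W(S) = 5 + S² - 9*S (W(S) = (S² - 9*S) + 5 = 5 + S² - 9*S)
a(I) = I + I² (a(I) = I² + I = I + I²)
C(V) = (-13 + V)/(2*V) (C(V) = ((5 + 6² - 9*6) + V)/(V + V) = ((5 + 36 - 54) + V)/((2*V)) = (-13 + V)*(1/(2*V)) = (-13 + V)/(2*V))
a(8*(-9)) + C(-60) = (8*(-9))*(1 + 8*(-9)) + (½)*(-13 - 60)/(-60) = -72*(1 - 72) + (½)*(-1/60)*(-73) = -72*(-71) + 73/120 = 5112 + 73/120 = 613513/120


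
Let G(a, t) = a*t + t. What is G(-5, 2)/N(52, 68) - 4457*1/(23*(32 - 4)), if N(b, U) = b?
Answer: -59229/8372 ≈ -7.0747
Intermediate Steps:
G(a, t) = t + a*t
G(-5, 2)/N(52, 68) - 4457*1/(23*(32 - 4)) = (2*(1 - 5))/52 - 4457*1/(23*(32 - 4)) = (2*(-4))*(1/52) - 4457/(23*28) = -8*1/52 - 4457/644 = -2/13 - 4457*1/644 = -2/13 - 4457/644 = -59229/8372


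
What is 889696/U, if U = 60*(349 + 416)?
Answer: 222424/11475 ≈ 19.383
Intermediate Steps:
U = 45900 (U = 60*765 = 45900)
889696/U = 889696/45900 = 889696*(1/45900) = 222424/11475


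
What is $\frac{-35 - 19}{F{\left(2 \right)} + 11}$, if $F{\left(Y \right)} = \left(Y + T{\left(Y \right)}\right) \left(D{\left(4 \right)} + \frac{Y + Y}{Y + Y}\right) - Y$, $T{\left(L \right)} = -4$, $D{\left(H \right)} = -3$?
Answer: $- \frac{54}{13} \approx -4.1538$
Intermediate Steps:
$F{\left(Y \right)} = 8 - 3 Y$ ($F{\left(Y \right)} = \left(Y - 4\right) \left(-3 + \frac{Y + Y}{Y + Y}\right) - Y = \left(-4 + Y\right) \left(-3 + \frac{2 Y}{2 Y}\right) - Y = \left(-4 + Y\right) \left(-3 + 2 Y \frac{1}{2 Y}\right) - Y = \left(-4 + Y\right) \left(-3 + 1\right) - Y = \left(-4 + Y\right) \left(-2\right) - Y = \left(8 - 2 Y\right) - Y = 8 - 3 Y$)
$\frac{-35 - 19}{F{\left(2 \right)} + 11} = \frac{-35 - 19}{\left(8 - 6\right) + 11} = - \frac{54}{2 + 11} = - \frac{54}{13}$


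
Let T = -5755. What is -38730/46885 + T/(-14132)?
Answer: -55501837/132515764 ≈ -0.41883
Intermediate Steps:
-38730/46885 + T/(-14132) = -38730/46885 - 5755/(-14132) = -38730*1/46885 - 5755*(-1/14132) = -7746/9377 + 5755/14132 = -55501837/132515764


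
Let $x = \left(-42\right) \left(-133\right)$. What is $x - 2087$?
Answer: $3499$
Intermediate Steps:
$x = 5586$
$x - 2087 = 5586 - 2087 = 3499$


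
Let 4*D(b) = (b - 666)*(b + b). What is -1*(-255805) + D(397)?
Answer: 404817/2 ≈ 2.0241e+5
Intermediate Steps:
D(b) = b*(-666 + b)/2 (D(b) = ((b - 666)*(b + b))/4 = ((-666 + b)*(2*b))/4 = (2*b*(-666 + b))/4 = b*(-666 + b)/2)
-1*(-255805) + D(397) = -1*(-255805) + (1/2)*397*(-666 + 397) = 255805 + (1/2)*397*(-269) = 255805 - 106793/2 = 404817/2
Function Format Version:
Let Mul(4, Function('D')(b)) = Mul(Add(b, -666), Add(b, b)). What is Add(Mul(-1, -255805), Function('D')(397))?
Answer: Rational(404817, 2) ≈ 2.0241e+5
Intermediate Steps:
Function('D')(b) = Mul(Rational(1, 2), b, Add(-666, b)) (Function('D')(b) = Mul(Rational(1, 4), Mul(Add(b, -666), Add(b, b))) = Mul(Rational(1, 4), Mul(Add(-666, b), Mul(2, b))) = Mul(Rational(1, 4), Mul(2, b, Add(-666, b))) = Mul(Rational(1, 2), b, Add(-666, b)))
Add(Mul(-1, -255805), Function('D')(397)) = Add(Mul(-1, -255805), Mul(Rational(1, 2), 397, Add(-666, 397))) = Add(255805, Mul(Rational(1, 2), 397, -269)) = Add(255805, Rational(-106793, 2)) = Rational(404817, 2)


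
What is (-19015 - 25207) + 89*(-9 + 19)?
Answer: -43332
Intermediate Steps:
(-19015 - 25207) + 89*(-9 + 19) = -44222 + 89*10 = -44222 + 890 = -43332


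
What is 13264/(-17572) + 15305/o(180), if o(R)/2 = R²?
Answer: -29528387/56933280 ≈ -0.51865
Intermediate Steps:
o(R) = 2*R²
13264/(-17572) + 15305/o(180) = 13264/(-17572) + 15305/((2*180²)) = 13264*(-1/17572) + 15305/((2*32400)) = -3316/4393 + 15305/64800 = -3316/4393 + 15305*(1/64800) = -3316/4393 + 3061/12960 = -29528387/56933280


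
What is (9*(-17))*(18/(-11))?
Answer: 2754/11 ≈ 250.36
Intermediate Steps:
(9*(-17))*(18/(-11)) = -2754*(-1)/11 = -153*(-18/11) = 2754/11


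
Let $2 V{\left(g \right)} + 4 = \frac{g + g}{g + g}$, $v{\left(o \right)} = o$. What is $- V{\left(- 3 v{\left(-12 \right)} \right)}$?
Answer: $\frac{3}{2} \approx 1.5$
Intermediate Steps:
$V{\left(g \right)} = - \frac{3}{2}$ ($V{\left(g \right)} = -2 + \frac{\left(g + g\right) \frac{1}{g + g}}{2} = -2 + \frac{2 g \frac{1}{2 g}}{2} = -2 + \frac{1}{2} \cdot 1 = -2 + \frac{1}{2} = - \frac{3}{2}$)
$- V{\left(- 3 v{\left(-12 \right)} \right)} = \left(-1\right) \left(- \frac{3}{2}\right) = \frac{3}{2}$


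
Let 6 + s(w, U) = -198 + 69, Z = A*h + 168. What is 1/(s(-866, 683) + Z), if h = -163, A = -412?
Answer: 1/67189 ≈ 1.4883e-5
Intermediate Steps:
Z = 67324 (Z = -412*(-163) + 168 = 67156 + 168 = 67324)
s(w, U) = -135 (s(w, U) = -6 + (-198 + 69) = -6 - 129 = -135)
1/(s(-866, 683) + Z) = 1/(-135 + 67324) = 1/67189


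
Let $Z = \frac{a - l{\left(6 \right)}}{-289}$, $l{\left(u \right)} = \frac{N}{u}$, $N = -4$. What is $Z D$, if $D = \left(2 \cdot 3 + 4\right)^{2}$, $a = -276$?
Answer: $\frac{82600}{867} \approx 95.271$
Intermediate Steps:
$l{\left(u \right)} = - \frac{4}{u}$
$Z = \frac{826}{867}$ ($Z = \frac{-276 - - \frac{4}{6}}{-289} = \left(-276 - \left(-4\right) \frac{1}{6}\right) \left(- \frac{1}{289}\right) = \left(-276 - - \frac{2}{3}\right) \left(- \frac{1}{289}\right) = \left(-276 + \frac{2}{3}\right) \left(- \frac{1}{289}\right) = \left(- \frac{826}{3}\right) \left(- \frac{1}{289}\right) = \frac{826}{867} \approx 0.95271$)
$D = 100$ ($D = \left(6 + 4\right)^{2} = 10^{2} = 100$)
$Z D = \frac{826}{867} \cdot 100 = \frac{82600}{867}$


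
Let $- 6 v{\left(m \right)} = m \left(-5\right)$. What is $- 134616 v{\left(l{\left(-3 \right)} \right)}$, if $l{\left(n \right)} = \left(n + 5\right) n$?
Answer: $673080$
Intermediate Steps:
$l{\left(n \right)} = n \left(5 + n\right)$ ($l{\left(n \right)} = \left(5 + n\right) n = n \left(5 + n\right)$)
$v{\left(m \right)} = \frac{5 m}{6}$ ($v{\left(m \right)} = - \frac{m \left(-5\right)}{6} = - \frac{\left(-5\right) m}{6} = \frac{5 m}{6}$)
$- 134616 v{\left(l{\left(-3 \right)} \right)} = - 134616 \frac{5 \left(- 3 \left(5 - 3\right)\right)}{6} = - 134616 \frac{5 \left(\left(-3\right) 2\right)}{6} = - 134616 \cdot \frac{5}{6} \left(-6\right) = \left(-134616\right) \left(-5\right) = 673080$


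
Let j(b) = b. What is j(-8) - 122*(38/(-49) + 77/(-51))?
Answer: 676750/2499 ≈ 270.81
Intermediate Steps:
j(-8) - 122*(38/(-49) + 77/(-51)) = -8 - 122*(38/(-49) + 77/(-51)) = -8 - 122*(38*(-1/49) + 77*(-1/51)) = -8 - 122*(-38/49 - 77/51) = -8 - 122*(-5711/2499) = -8 + 696742/2499 = 676750/2499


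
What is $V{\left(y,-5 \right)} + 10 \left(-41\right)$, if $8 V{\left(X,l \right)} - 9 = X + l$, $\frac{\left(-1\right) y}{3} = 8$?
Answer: $- \frac{825}{2} \approx -412.5$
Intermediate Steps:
$y = -24$ ($y = \left(-3\right) 8 = -24$)
$V{\left(X,l \right)} = \frac{9}{8} + \frac{X}{8} + \frac{l}{8}$ ($V{\left(X,l \right)} = \frac{9}{8} + \frac{X + l}{8} = \frac{9}{8} + \left(\frac{X}{8} + \frac{l}{8}\right) = \frac{9}{8} + \frac{X}{8} + \frac{l}{8}$)
$V{\left(y,-5 \right)} + 10 \left(-41\right) = \left(\frac{9}{8} + \frac{1}{8} \left(-24\right) + \frac{1}{8} \left(-5\right)\right) + 10 \left(-41\right) = \left(\frac{9}{8} - 3 - \frac{5}{8}\right) - 410 = - \frac{5}{2} - 410 = - \frac{825}{2}$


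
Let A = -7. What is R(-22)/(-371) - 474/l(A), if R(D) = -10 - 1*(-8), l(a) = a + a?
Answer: 12563/371 ≈ 33.863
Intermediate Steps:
l(a) = 2*a
R(D) = -2 (R(D) = -10 + 8 = -2)
R(-22)/(-371) - 474/l(A) = -2/(-371) - 474/(2*(-7)) = -2*(-1/371) - 474/(-14) = 2/371 - 474*(-1/14) = 2/371 + 237/7 = 12563/371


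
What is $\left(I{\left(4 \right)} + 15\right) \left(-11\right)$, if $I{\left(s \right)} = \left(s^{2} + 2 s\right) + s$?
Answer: $-473$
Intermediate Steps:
$I{\left(s \right)} = s^{2} + 3 s$
$\left(I{\left(4 \right)} + 15\right) \left(-11\right) = \left(4 \left(3 + 4\right) + 15\right) \left(-11\right) = \left(4 \cdot 7 + 15\right) \left(-11\right) = \left(28 + 15\right) \left(-11\right) = 43 \left(-11\right) = -473$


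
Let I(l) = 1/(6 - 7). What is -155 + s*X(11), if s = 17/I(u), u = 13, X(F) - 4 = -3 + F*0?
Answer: -172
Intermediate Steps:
X(F) = 1 (X(F) = 4 + (-3 + F*0) = 4 + (-3 + 0) = 4 - 3 = 1)
I(l) = -1 (I(l) = 1/(-1) = -1)
s = -17 (s = 17/(-1) = 17*(-1) = -17)
-155 + s*X(11) = -155 - 17*1 = -155 - 17 = -172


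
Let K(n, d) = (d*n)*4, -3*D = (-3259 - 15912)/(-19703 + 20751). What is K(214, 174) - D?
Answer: 468260765/3144 ≈ 1.4894e+5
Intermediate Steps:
D = 19171/3144 (D = -(-3259 - 15912)/(3*(-19703 + 20751)) = -(-19171)/(3*1048) = -1/3*(-19171/1048) = 19171/3144 ≈ 6.0976)
K(n, d) = 4*d*n
K(214, 174) - D = 4*174*214 - 1*19171/3144 = 148944 - 19171/3144 = 468260765/3144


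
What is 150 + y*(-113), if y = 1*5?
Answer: -415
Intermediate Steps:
y = 5
150 + y*(-113) = 150 + 5*(-113) = 150 - 565 = -415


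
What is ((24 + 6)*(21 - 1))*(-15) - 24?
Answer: -9024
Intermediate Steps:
((24 + 6)*(21 - 1))*(-15) - 24 = (30*20)*(-15) - 24 = 600*(-15) - 24 = -9000 - 24 = -9024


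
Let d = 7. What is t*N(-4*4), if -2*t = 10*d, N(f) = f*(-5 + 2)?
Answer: -1680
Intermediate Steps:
N(f) = -3*f (N(f) = f*(-3) = -3*f)
t = -35 (t = -5*7 = -1/2*70 = -35)
t*N(-4*4) = -(-105)*(-4*4) = -(-105)*(-16) = -35*48 = -1680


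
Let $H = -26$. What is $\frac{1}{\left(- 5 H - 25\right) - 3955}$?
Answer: $- \frac{1}{3850} \approx -0.00025974$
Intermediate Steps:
$\frac{1}{\left(- 5 H - 25\right) - 3955} = \frac{1}{\left(\left(-5\right) \left(-26\right) - 25\right) - 3955} = \frac{1}{\left(130 - 25\right) - 3955} = \frac{1}{105 - 3955} = \frac{1}{-3850} = - \frac{1}{3850}$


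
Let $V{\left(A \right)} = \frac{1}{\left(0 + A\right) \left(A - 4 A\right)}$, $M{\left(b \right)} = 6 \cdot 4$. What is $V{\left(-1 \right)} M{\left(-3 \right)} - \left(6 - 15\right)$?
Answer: $1$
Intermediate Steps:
$M{\left(b \right)} = 24$
$V{\left(A \right)} = - \frac{1}{3 A^{2}}$ ($V{\left(A \right)} = \frac{1}{A \left(- 3 A\right)} = \frac{1}{\left(-3\right) A^{2}} = - \frac{1}{3 A^{2}}$)
$V{\left(-1 \right)} M{\left(-3 \right)} - \left(6 - 15\right) = - \frac{1}{3 \cdot 1} \cdot 24 - \left(6 - 15\right) = \left(- \frac{1}{3}\right) 1 \cdot 24 - -9 = \left(- \frac{1}{3}\right) 24 + \left(-6 + 15\right) = -8 + 9 = 1$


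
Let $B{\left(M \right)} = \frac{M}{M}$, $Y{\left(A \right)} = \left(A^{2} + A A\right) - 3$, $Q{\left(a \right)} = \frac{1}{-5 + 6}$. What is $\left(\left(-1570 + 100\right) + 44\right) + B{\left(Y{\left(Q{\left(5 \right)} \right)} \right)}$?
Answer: $-1425$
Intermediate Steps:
$Q{\left(a \right)} = 1$ ($Q{\left(a \right)} = 1^{-1} = 1$)
$Y{\left(A \right)} = -3 + 2 A^{2}$ ($Y{\left(A \right)} = \left(A^{2} + A^{2}\right) - 3 = 2 A^{2} - 3 = -3 + 2 A^{2}$)
$B{\left(M \right)} = 1$
$\left(\left(-1570 + 100\right) + 44\right) + B{\left(Y{\left(Q{\left(5 \right)} \right)} \right)} = \left(\left(-1570 + 100\right) + 44\right) + 1 = \left(-1470 + 44\right) + 1 = -1426 + 1 = -1425$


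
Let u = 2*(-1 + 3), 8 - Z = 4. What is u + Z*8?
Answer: 36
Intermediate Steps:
Z = 4 (Z = 8 - 1*4 = 8 - 4 = 4)
u = 4 (u = 2*2 = 4)
u + Z*8 = 4 + 4*8 = 4 + 32 = 36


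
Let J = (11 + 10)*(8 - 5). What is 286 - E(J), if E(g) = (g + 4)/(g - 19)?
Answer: 12517/44 ≈ 284.48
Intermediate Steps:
J = 63 (J = 21*3 = 63)
E(g) = (4 + g)/(-19 + g)
286 - E(J) = 286 - (4 + 63)/(-19 + 63) = 286 - 67/44 = 12517/44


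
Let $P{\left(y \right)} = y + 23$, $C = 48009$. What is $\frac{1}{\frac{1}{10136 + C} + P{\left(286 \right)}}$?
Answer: $\frac{58145}{17966806} \approx 0.0032362$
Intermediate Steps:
$P{\left(y \right)} = 23 + y$
$\frac{1}{\frac{1}{10136 + C} + P{\left(286 \right)}} = \frac{1}{\frac{1}{10136 + 48009} + \left(23 + 286\right)} = \frac{1}{\frac{1}{58145} + 309} = \frac{1}{\frac{17966806}{58145}} = \frac{58145}{17966806}$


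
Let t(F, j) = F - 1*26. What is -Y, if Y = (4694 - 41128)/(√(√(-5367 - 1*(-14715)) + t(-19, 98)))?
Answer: 36434/√(-45 + 2*√2337) ≈ 5067.9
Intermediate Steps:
t(F, j) = -26 + F (t(F, j) = F - 26 = -26 + F)
Y = -36434/√(-45 + 2*√2337) (Y = (4694 - 41128)/(√(√(-5367 - 1*(-14715)) + (-26 - 19))) = -36434/√(√(-5367 + 14715) - 45) = -36434/√(√9348 - 45) = -36434/√(2*√2337 - 45) = -36434/√(-45 + 2*√2337) ≈ -5067.9)
-Y = -(-36434)/√(-45 + 2*√2337) = 36434/√(-45 + 2*√2337)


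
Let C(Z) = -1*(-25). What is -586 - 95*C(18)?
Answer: -2961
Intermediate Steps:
C(Z) = 25
-586 - 95*C(18) = -586 - 95*25 = -586 - 2375 = -2961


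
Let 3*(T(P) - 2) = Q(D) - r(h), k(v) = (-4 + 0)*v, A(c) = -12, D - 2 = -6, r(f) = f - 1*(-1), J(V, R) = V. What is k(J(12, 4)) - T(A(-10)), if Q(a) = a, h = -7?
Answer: -152/3 ≈ -50.667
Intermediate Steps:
r(f) = 1 + f (r(f) = f + 1 = 1 + f)
D = -4 (D = 2 - 6 = -4)
k(v) = -4*v
T(P) = 8/3 (T(P) = 2 + (-4 - (1 - 7))/3 = 2 + (-4 - 1*(-6))/3 = 2 + (-4 + 6)/3 = 2 + (⅓)*2 = 2 + ⅔ = 8/3)
k(J(12, 4)) - T(A(-10)) = -4*12 - 1*8/3 = -48 - 8/3 = -152/3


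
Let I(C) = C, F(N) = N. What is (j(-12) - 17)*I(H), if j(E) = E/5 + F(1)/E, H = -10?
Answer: 1169/6 ≈ 194.83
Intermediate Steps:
j(E) = 1/E + E/5 (j(E) = E/5 + 1/E = 1/E + E/5)
(j(-12) - 17)*I(H) = ((1/(-12) + (⅕)*(-12)) - 17)*(-10) = ((-1/12 - 12/5) - 17)*(-10) = (-149/60 - 17)*(-10) = -1169/60*(-10) = 1169/6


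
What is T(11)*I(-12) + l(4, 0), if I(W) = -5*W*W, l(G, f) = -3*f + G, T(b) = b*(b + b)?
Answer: -174236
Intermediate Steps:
T(b) = 2*b² (T(b) = b*(2*b) = 2*b²)
l(G, f) = G - 3*f
I(W) = -5*W²
T(11)*I(-12) + l(4, 0) = (2*11²)*(-5*(-12)²) + (4 - 3*0) = (2*121)*(-5*144) + (4 + 0) = 242*(-720) + 4 = -174240 + 4 = -174236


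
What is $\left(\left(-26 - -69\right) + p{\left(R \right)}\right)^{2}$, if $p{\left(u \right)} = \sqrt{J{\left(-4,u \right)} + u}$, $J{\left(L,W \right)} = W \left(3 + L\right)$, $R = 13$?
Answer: $1849$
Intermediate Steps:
$p{\left(u \right)} = 0$ ($p{\left(u \right)} = \sqrt{u \left(3 - 4\right) + u} = \sqrt{u \left(-1\right) + u} = \sqrt{- u + u} = \sqrt{0} = 0$)
$\left(\left(-26 - -69\right) + p{\left(R \right)}\right)^{2} = \left(\left(-26 - -69\right) + 0\right)^{2} = \left(\left(-26 + 69\right) + 0\right)^{2} = \left(43 + 0\right)^{2} = 43^{2} = 1849$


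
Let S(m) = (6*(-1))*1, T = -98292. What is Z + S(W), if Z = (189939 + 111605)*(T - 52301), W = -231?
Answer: -45410415598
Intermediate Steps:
S(m) = -6 (S(m) = -6*1 = -6)
Z = -45410415592 (Z = (189939 + 111605)*(-98292 - 52301) = 301544*(-150593) = -45410415592)
Z + S(W) = -45410415592 - 6 = -45410415598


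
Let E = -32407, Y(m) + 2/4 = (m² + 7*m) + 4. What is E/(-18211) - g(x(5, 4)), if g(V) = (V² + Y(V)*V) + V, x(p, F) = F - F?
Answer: 32407/18211 ≈ 1.7795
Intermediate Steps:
Y(m) = 7/2 + m² + 7*m (Y(m) = -½ + ((m² + 7*m) + 4) = -½ + (4 + m² + 7*m) = 7/2 + m² + 7*m)
x(p, F) = 0
g(V) = V + V² + V*(7/2 + V² + 7*V) (g(V) = (V² + (7/2 + V² + 7*V)*V) + V = (V² + V*(7/2 + V² + 7*V)) + V = V + V² + V*(7/2 + V² + 7*V))
E/(-18211) - g(x(5, 4)) = -32407/(-18211) - 0*(9 + 2*0² + 16*0)/2 = -32407*(-1/18211) - 0*(9 + 2*0 + 0)/2 = 32407/18211 - 0*(9 + 0 + 0)/2 = 32407/18211 - 0*9/2 = 32407/18211 - 1*0 = 32407/18211 + 0 = 32407/18211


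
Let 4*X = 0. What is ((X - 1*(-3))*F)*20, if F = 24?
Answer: 1440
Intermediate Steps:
X = 0 (X = (¼)*0 = 0)
((X - 1*(-3))*F)*20 = ((0 - 1*(-3))*24)*20 = ((0 + 3)*24)*20 = (3*24)*20 = 72*20 = 1440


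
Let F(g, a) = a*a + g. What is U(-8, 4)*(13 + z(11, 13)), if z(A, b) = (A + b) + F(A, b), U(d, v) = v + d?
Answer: -868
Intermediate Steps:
U(d, v) = d + v
F(g, a) = g + a² (F(g, a) = a² + g = g + a²)
z(A, b) = b + b² + 2*A (z(A, b) = (A + b) + (A + b²) = b + b² + 2*A)
U(-8, 4)*(13 + z(11, 13)) = (-8 + 4)*(13 + (13 + 13² + 2*11)) = -4*(13 + (13 + 169 + 22)) = -4*(13 + 204) = -4*217 = -868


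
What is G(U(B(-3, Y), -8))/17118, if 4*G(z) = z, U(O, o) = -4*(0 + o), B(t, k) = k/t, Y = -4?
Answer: 4/8559 ≈ 0.00046734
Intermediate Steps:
U(O, o) = -4*o
G(z) = z/4
G(U(B(-3, Y), -8))/17118 = ((-4*(-8))/4)/17118 = ((1/4)*32)*(1/17118) = 8*(1/17118) = 4/8559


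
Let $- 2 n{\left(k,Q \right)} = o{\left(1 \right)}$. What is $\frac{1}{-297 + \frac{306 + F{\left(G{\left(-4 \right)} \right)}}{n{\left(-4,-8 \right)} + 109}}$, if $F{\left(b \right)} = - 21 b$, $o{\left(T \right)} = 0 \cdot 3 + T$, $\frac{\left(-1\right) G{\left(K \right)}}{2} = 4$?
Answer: $- \frac{217}{63501} \approx -0.0034173$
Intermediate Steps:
$G{\left(K \right)} = -8$ ($G{\left(K \right)} = \left(-2\right) 4 = -8$)
$o{\left(T \right)} = T$ ($o{\left(T \right)} = 0 + T = T$)
$n{\left(k,Q \right)} = - \frac{1}{2}$ ($n{\left(k,Q \right)} = \left(- \frac{1}{2}\right) 1 = - \frac{1}{2}$)
$\frac{1}{-297 + \frac{306 + F{\left(G{\left(-4 \right)} \right)}}{n{\left(-4,-8 \right)} + 109}} = \frac{1}{-297 + \frac{306 - -168}{- \frac{1}{2} + 109}} = \frac{1}{-297 + \frac{306 + 168}{\frac{217}{2}}} = \frac{1}{-297 + 474 \cdot \frac{2}{217}} = \frac{1}{-297 + \frac{948}{217}} = \frac{1}{- \frac{63501}{217}} = - \frac{217}{63501}$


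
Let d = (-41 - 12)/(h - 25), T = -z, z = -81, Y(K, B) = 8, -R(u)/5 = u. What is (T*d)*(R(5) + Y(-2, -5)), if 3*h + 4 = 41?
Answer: -218943/38 ≈ -5761.7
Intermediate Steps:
h = 37/3 (h = -4/3 + (⅓)*41 = -4/3 + 41/3 = 37/3 ≈ 12.333)
R(u) = -5*u
T = 81 (T = -1*(-81) = 81)
d = 159/38 (d = (-41 - 12)/(37/3 - 25) = -53/(-38/3) = -53*(-3/38) = 159/38 ≈ 4.1842)
(T*d)*(R(5) + Y(-2, -5)) = (81*(159/38))*(-5*5 + 8) = 12879*(-25 + 8)/38 = (12879/38)*(-17) = -218943/38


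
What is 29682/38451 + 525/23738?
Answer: 241592697/304249946 ≈ 0.79406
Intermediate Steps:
29682/38451 + 525/23738 = 29682*(1/38451) + 525*(1/23738) = 9894/12817 + 525/23738 = 241592697/304249946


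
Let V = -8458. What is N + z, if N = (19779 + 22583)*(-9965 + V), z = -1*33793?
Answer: -780468919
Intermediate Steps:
z = -33793
N = -780435126 (N = (19779 + 22583)*(-9965 - 8458) = 42362*(-18423) = -780435126)
N + z = -780435126 - 33793 = -780468919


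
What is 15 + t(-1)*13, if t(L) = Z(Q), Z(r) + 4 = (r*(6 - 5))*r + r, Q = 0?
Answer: -37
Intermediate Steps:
Z(r) = -4 + r + r² (Z(r) = -4 + ((r*(6 - 5))*r + r) = -4 + ((r*1)*r + r) = -4 + (r*r + r) = -4 + (r² + r) = -4 + (r + r²) = -4 + r + r²)
t(L) = -4 (t(L) = -4 + 0 + 0² = -4 + 0 + 0 = -4)
15 + t(-1)*13 = 15 - 4*13 = 15 - 52 = -37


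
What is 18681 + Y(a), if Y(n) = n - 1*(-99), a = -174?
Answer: 18606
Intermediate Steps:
Y(n) = 99 + n (Y(n) = n + 99 = 99 + n)
18681 + Y(a) = 18681 + (99 - 174) = 18681 - 75 = 18606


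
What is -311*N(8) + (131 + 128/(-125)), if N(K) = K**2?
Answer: -2471753/125 ≈ -19774.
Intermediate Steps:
-311*N(8) + (131 + 128/(-125)) = -311*8**2 + (131 + 128/(-125)) = -311*64 + (131 + 128*(-1/125)) = -19904 + (131 - 128/125) = -19904 + 16247/125 = -2471753/125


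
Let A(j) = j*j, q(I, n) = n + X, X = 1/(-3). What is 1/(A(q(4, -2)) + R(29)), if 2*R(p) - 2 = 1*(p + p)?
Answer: 9/319 ≈ 0.028213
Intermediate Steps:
X = -⅓ ≈ -0.33333
q(I, n) = -⅓ + n (q(I, n) = n - ⅓ = -⅓ + n)
R(p) = 1 + p (R(p) = 1 + (1*(p + p))/2 = 1 + (1*(2*p))/2 = 1 + (2*p)/2 = 1 + p)
A(j) = j²
1/(A(q(4, -2)) + R(29)) = 1/((-⅓ - 2)² + (1 + 29)) = 1/((-7/3)² + 30) = 1/(49/9 + 30) = 1/(319/9) = 9/319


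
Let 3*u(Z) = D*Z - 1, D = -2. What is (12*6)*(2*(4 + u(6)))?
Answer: -48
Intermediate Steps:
u(Z) = -⅓ - 2*Z/3 (u(Z) = (-2*Z - 1)/3 = (-1 - 2*Z)/3 = -⅓ - 2*Z/3)
(12*6)*(2*(4 + u(6))) = (12*6)*(2*(4 + (-⅓ - ⅔*6))) = 72*(2*(4 + (-⅓ - 4))) = 72*(2*(4 - 13/3)) = 72*(2*(-⅓)) = 72*(-⅔) = -48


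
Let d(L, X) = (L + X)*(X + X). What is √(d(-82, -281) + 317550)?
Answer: 14*√2661 ≈ 722.19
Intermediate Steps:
d(L, X) = 2*X*(L + X) (d(L, X) = (L + X)*(2*X) = 2*X*(L + X))
√(d(-82, -281) + 317550) = √(2*(-281)*(-82 - 281) + 317550) = √(2*(-281)*(-363) + 317550) = √(204006 + 317550) = √521556 = 14*√2661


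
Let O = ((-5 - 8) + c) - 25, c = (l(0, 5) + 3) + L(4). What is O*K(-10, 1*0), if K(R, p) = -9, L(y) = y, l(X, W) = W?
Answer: 234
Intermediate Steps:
c = 12 (c = (5 + 3) + 4 = 8 + 4 = 12)
O = -26 (O = ((-5 - 8) + 12) - 25 = (-13 + 12) - 25 = -1 - 25 = -26)
O*K(-10, 1*0) = -26*(-9) = 234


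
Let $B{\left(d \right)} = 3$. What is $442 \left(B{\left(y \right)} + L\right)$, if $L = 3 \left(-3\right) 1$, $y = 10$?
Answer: $-2652$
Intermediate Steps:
$L = -9$ ($L = \left(-9\right) 1 = -9$)
$442 \left(B{\left(y \right)} + L\right) = 442 \left(3 - 9\right) = 442 \left(-6\right) = -2652$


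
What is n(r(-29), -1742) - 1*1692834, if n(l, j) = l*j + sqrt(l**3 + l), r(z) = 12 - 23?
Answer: -1673672 + I*sqrt(1342) ≈ -1.6737e+6 + 36.633*I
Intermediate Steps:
r(z) = -11
n(l, j) = sqrt(l + l**3) + j*l (n(l, j) = j*l + sqrt(l + l**3) = sqrt(l + l**3) + j*l)
n(r(-29), -1742) - 1*1692834 = (sqrt(-11 + (-11)**3) - 1742*(-11)) - 1*1692834 = (sqrt(-11 - 1331) + 19162) - 1692834 = (sqrt(-1342) + 19162) - 1692834 = (I*sqrt(1342) + 19162) - 1692834 = (19162 + I*sqrt(1342)) - 1692834 = -1673672 + I*sqrt(1342)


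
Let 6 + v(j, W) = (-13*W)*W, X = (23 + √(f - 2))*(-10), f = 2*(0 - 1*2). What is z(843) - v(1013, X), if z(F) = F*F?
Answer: 1390555 + 59800*I*√6 ≈ 1.3906e+6 + 1.4648e+5*I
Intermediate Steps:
z(F) = F²
f = -4 (f = 2*(0 - 2) = 2*(-2) = -4)
X = -230 - 10*I*√6 (X = (23 + √(-4 - 2))*(-10) = (23 + √(-6))*(-10) = (23 + I*√6)*(-10) = -230 - 10*I*√6 ≈ -230.0 - 24.495*I)
v(j, W) = -6 - 13*W² (v(j, W) = -6 + (-13*W)*W = -6 - 13*W²)
z(843) - v(1013, X) = 843² - (-6 - 13*(-230 - 10*I*√6)²) = 710649 + (6 + 13*(-230 - 10*I*√6)²) = 710655 + 13*(-230 - 10*I*√6)²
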